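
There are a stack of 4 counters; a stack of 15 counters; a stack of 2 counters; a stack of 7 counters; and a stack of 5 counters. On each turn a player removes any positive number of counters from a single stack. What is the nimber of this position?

11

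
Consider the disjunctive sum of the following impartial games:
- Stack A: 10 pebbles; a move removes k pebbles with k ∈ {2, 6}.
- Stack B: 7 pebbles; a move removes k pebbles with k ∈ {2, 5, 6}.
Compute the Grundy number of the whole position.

For stack A, compute g(0), g(1), … with moves {2, 6}:
g(0) = mex{} = 0
g(1) = mex{} = 0
g(2) = mex{0} = 1
g(3) = mex{0} = 1
g(4) = mex{1} = 0
g(5) = mex{1} = 0
g(6) = mex{0} = 1
g(7) = mex{0} = 1
g(8) = mex{1} = 0
g(9) = mex{1} = 0
g(10) = mex{0} = 1
So g(10) = 1.
Grundy values for stack B (subtraction set {2, 5, 6}):
k:     0  1  2  3  4  5  6  7
g(k):  0  0  1  1  0  2  1  3
So g(7) = 3.
The value of a disjunctive sum is the nim-sum of the parts.
Combined value = 1 ⊕ 3 = 2.

2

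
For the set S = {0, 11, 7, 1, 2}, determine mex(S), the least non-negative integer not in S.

3

The values 0, 1, 2 are all present; 3 is the first non-negative integer missing from the set.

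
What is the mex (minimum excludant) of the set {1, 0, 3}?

2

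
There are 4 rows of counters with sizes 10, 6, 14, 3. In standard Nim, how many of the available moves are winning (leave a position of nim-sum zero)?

Nim-sum: 10 ^ 6 ^ 14 ^ 3 = 1.
The overall nim-sum is X = 1. A row of size p has a winning move iff p XOR X < p (reduce it to p XOR X).
  10: 10 XOR 1 = 11 ≥ 10 — no move.
  6: 6 XOR 1 = 7 ≥ 6 — no move.
  14: 14 XOR 1 = 15 ≥ 14 — no move.
  3: 3 XOR 1 = 2 < 3 — winning move (to 2).
That gives 1 winning move.

1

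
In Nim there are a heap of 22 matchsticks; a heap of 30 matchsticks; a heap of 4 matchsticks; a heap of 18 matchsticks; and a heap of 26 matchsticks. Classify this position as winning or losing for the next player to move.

Winning position

Nim-sum: 22 ^ 30 ^ 4 ^ 18 ^ 26 = 4.
The nim-sum is 4 ≠ 0, so this is an N-position: the player to move can win.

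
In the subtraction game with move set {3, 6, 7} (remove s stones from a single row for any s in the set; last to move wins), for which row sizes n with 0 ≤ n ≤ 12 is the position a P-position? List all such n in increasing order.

Grundy values for subtraction set {3, 6, 7}:
k:     0  1  2  3  4  5  6  7  8  9 10 11 12
g(k):  0  0  0  1  1  1  2  2  2  3  0  0  0
The P-positions (g = 0) in 0..12 are 0, 1, 2, 10, 11, 12.

0, 1, 2, 10, 11, 12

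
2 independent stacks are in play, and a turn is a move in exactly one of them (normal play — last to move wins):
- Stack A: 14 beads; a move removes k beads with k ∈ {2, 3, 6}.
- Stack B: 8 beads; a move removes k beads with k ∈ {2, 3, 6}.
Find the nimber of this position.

Build the Grundy sequence for stack A with g(k) = mex{g(k−s) : s ∈ {2, 3, 6}, s ≤ k}:
k:     0  1  2  3  4  5  6  7  8  9 10 11 12 13 14
g(k):  0  0  1  1  2  0  3  1  2  0  0  1  1  2  0
So g(14) = 0.
Grundy values for stack B (subtraction set {2, 3, 6}):
k:     0  1  2  3  4  5  6  7  8
g(k):  0  0  1  1  2  0  3  1  2
So g(8) = 2.
The value of a disjunctive sum is the nim-sum of the parts.
Combined value = 0 XOR 2 = 2.

2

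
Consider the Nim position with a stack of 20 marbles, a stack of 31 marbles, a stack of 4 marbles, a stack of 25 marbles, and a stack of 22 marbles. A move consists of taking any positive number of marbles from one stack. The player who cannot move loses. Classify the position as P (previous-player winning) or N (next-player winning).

Compute the nim-sum pairwise:
20 XOR 31 = 11
11 XOR 4 = 15
15 XOR 25 = 22
22 XOR 22 = 0
The nim-sum is 0, so this is a P-position: the player to move is in a losing position under optimal play.

P-position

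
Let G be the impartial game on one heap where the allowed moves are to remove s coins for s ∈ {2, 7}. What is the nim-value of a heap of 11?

1

Build the Grundy sequence with g(k) = mex{g(k−s) : s ∈ {2, 7}, s ≤ k}:
g(0) = mex{} = 0
g(1) = mex{} = 0
g(2) = mex{0} = 1
g(3) = mex{0} = 1
g(4) = mex{1} = 0
g(5) = mex{1} = 0
g(6) = mex{0} = 1
g(7) = mex{0} = 1
g(8) = mex{0,1} = 2
g(9) = mex{1} = 0
g(10) = mex{1,2} = 0
g(11) = mex{0} = 1
So g(11) = 1.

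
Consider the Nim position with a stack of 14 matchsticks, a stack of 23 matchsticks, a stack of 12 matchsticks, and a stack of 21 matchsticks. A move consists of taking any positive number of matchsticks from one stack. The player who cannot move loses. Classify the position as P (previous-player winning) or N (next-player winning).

P-position

In binary:
  01110  (14)
  10111  (23)
  01100  (12)
  10101  (21)
  -----
  00000  (0)
The nim-sum is 0, so this is a P-position: the player to move is in a losing position under optimal play.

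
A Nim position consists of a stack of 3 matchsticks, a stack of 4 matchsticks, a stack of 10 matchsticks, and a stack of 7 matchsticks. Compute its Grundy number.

Compute the nim-sum pairwise:
3 ⊕ 4 = 7
7 ⊕ 10 = 13
13 ⊕ 7 = 10

10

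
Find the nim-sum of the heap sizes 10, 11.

Compute the nim-sum pairwise:
10 ⊕ 11 = 1

1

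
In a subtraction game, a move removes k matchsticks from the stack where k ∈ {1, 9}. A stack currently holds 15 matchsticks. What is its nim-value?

1

Compute g(0), g(1), … for moves {1, 9}:
k:     0  1  2  3  4  5  6  7  8  9 10 11 12 13 14 15
g(k):  0  1  0  1  0  1  0  1  0  1  0  1  0  1  0  1
So g(15) = 1.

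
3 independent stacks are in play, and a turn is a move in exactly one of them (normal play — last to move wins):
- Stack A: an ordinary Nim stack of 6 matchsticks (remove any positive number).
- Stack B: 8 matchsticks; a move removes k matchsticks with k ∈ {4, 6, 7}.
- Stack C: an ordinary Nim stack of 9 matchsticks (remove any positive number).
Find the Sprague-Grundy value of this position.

Stack A is a plain Nim stack of size 6, so its Grundy value is 6.
Grundy values for stack B (subtraction set {4, 6, 7}):
g(0) = mex{} = 0
g(1) = mex{} = 0
g(2) = mex{} = 0
g(3) = mex{} = 0
g(4) = mex{0} = 1
g(5) = mex{0} = 1
g(6) = mex{0} = 1
g(7) = mex{0} = 1
g(8) = mex{0,1} = 2
So g(8) = 2.
Stack C is a plain Nim stack of size 9, so its Grundy value is 9.
By the Sprague-Grundy theorem, the Grundy value of a sum of independent games is the XOR of the component values.
Combined value = 6 ⊕ 2 ⊕ 9 = 13.

13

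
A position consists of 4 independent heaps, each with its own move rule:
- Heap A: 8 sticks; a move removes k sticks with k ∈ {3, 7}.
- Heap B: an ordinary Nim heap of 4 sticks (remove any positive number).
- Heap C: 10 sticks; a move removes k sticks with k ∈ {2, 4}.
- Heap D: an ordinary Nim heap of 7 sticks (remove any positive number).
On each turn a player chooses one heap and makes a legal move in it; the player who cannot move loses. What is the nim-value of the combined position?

3

For heap A, compute g(0), g(1), … with moves {3, 7}:
k:     0  1  2  3  4  5  6  7  8
g(k):  0  0  0  1  1  1  0  2  2
So g(8) = 2.
Heap B is a plain Nim heap of size 4, so its Grundy value is 4.
Build the Grundy sequence for heap C with g(k) = mex{g(k−s) : s ∈ {2, 4}, s ≤ k}:
g(0) = mex{} = 0
g(1) = mex{} = 0
g(2) = mex{0} = 1
g(3) = mex{0} = 1
g(4) = mex{0,1} = 2
g(5) = mex{0,1} = 2
g(6) = mex{1,2} = 0
g(7) = mex{1,2} = 0
g(8) = mex{0,2} = 1
g(9) = mex{0,2} = 1
g(10) = mex{0,1} = 2
So g(10) = 2.
Heap D is a plain Nim heap of size 7, so its Grundy value is 7.
The value of a disjunctive sum is the nim-sum of the parts.
Combined value = 2 ⊕ 4 ⊕ 2 ⊕ 7 = 3.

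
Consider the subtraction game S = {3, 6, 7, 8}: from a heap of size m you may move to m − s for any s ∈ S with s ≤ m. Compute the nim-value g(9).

3

Grundy values for subtraction set {3, 6, 7, 8}:
g(0) = mex{} = 0
g(1) = mex{} = 0
g(2) = mex{} = 0
g(3) = mex{0} = 1
g(4) = mex{0} = 1
g(5) = mex{0} = 1
g(6) = mex{0,1} = 2
g(7) = mex{0,1} = 2
g(8) = mex{0,1} = 2
g(9) = mex{0,1,2} = 3
So g(9) = 3.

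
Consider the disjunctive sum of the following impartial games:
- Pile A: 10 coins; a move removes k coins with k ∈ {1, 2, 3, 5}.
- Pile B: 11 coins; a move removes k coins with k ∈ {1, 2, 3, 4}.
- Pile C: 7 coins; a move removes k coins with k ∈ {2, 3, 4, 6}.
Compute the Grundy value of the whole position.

0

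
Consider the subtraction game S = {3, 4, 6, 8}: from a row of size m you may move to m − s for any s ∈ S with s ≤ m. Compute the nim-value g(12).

Build the Grundy sequence with g(k) = mex{g(k−s) : s ∈ {3, 4, 6, 8}, s ≤ k}:
k:     0  1  2  3  4  5  6  7  8  9 10 11 12
g(k):  0  0  0  1  1  1  2  2  2  3  3  0  0
So g(12) = 0.

0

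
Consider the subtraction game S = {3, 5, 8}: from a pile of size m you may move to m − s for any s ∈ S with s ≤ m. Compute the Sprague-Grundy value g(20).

3

Compute g(0), g(1), … for moves {3, 5, 8}:
k:     0  1  2  3  4  5  6  7  8  9 10 11 12 13 14 15 16 17 18 19 20
g(k):  0  0  0  1  1  1  2  2  2  3  3  0  0  0  1  1  1  2  2  2  3
So g(20) = 3.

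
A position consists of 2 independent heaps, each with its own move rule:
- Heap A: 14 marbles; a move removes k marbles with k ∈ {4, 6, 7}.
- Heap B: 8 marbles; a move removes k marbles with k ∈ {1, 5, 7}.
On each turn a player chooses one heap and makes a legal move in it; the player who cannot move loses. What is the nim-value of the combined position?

0

Build the Grundy sequence for heap A with g(k) = mex{g(k−s) : s ∈ {4, 6, 7}, s ≤ k}:
g(0) = mex{} = 0
g(1) = mex{} = 0
g(2) = mex{} = 0
g(3) = mex{} = 0
g(4) = mex{0} = 1
g(5) = mex{0} = 1
g(6) = mex{0} = 1
g(7) = mex{0} = 1
g(8) = mex{0,1} = 2
g(9) = mex{0,1} = 2
g(10) = mex{0,1} = 2
g(11) = mex{1} = 0
g(12) = mex{1,2} = 0
g(13) = mex{1,2} = 0
g(14) = mex{1,2} = 0
So g(14) = 0.
Grundy values for heap B (subtraction set {1, 5, 7}):
g(0) = mex{} = 0
g(1) = mex{0} = 1
g(2) = mex{1} = 0
g(3) = mex{0} = 1
g(4) = mex{1} = 0
g(5) = mex{0} = 1
g(6) = mex{1} = 0
g(7) = mex{0} = 1
g(8) = mex{1} = 0
So g(8) = 0.
The value of a disjunctive sum is the nim-sum of the parts.
Combined value = 0 XOR 0 = 0.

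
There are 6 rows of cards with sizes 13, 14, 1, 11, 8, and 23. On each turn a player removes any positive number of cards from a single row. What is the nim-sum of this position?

Write each in binary and XOR column by column:
  01101  (13)
  01110  (14)
  00001  (1)
  01011  (11)
  01000  (8)
  10111  (23)
  -----
  10110  (22)

22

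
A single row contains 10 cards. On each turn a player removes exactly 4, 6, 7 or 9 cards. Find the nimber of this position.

2

Grundy values for subtraction set {4, 6, 7, 9}:
g(0) = mex{} = 0
g(1) = mex{} = 0
g(2) = mex{} = 0
g(3) = mex{} = 0
g(4) = mex{0} = 1
g(5) = mex{0} = 1
g(6) = mex{0} = 1
g(7) = mex{0} = 1
g(8) = mex{0,1} = 2
g(9) = mex{0,1} = 2
g(10) = mex{0,1} = 2
So g(10) = 2.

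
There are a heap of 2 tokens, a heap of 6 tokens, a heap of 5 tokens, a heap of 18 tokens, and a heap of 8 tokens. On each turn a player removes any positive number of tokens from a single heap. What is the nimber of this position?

27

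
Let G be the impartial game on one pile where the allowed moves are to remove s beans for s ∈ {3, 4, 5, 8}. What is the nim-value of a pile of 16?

1

Compute g(0), g(1), … for moves {3, 4, 5, 8}:
k:     0  1  2  3  4  5  6  7  8  9 10 11 12 13 14 15 16
g(k):  0  0  0  1  1  1  2  2  2  3  3  0  0  0  1  1  1
So g(16) = 1.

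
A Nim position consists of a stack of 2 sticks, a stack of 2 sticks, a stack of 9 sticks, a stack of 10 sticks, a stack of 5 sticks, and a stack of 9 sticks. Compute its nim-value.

Bitwise XOR of the heap sizes:
  0010  (2)
  0010  (2)
  1001  (9)
  1010  (10)
  0101  (5)
  1001  (9)
  ----
  1111  (15)

15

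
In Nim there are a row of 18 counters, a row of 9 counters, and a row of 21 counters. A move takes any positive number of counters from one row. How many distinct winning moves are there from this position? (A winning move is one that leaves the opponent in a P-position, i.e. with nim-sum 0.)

Compute the nim-sum pairwise:
18 XOR 9 = 27
27 XOR 21 = 14
The overall nim-sum is X = 14. A row of size p has a winning move iff p XOR X < p (reduce it to p XOR X).
  18: 18 XOR 14 = 28 ≥ 18 — no move.
  9: 9 XOR 14 = 7 < 9 — winning move (to 7).
  21: 21 XOR 14 = 27 ≥ 21 — no move.
That gives 1 winning move.

1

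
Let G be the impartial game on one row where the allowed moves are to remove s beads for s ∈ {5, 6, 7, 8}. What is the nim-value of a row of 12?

Grundy values for subtraction set {5, 6, 7, 8}:
g(0) = mex{} = 0
g(1) = mex{} = 0
g(2) = mex{} = 0
g(3) = mex{} = 0
g(4) = mex{} = 0
g(5) = mex{0} = 1
g(6) = mex{0} = 1
g(7) = mex{0} = 1
g(8) = mex{0} = 1
g(9) = mex{0} = 1
g(10) = mex{0,1} = 2
g(11) = mex{0,1} = 2
g(12) = mex{0,1} = 2
So g(12) = 2.

2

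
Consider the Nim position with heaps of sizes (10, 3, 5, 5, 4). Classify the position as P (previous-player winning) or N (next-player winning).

N-position

Compute the nim-sum pairwise:
10 ^ 3 = 9
9 ^ 5 = 12
12 ^ 5 = 9
9 ^ 4 = 13
The nim-sum is 13 ≠ 0, so this is an N-position: the player to move can win.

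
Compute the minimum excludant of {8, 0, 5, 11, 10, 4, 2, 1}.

3

The values 0, 1, 2 are all present; 3 is the first non-negative integer missing from the set.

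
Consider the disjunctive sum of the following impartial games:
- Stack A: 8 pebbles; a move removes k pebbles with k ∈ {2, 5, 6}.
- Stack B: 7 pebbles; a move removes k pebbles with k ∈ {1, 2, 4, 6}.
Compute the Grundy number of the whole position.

4

Grundy values for stack A (subtraction set {2, 5, 6}):
k:     0  1  2  3  4  5  6  7  8
g(k):  0  0  1  1  0  2  1  3  0
So g(8) = 0.
Grundy values for stack B (subtraction set {1, 2, 4, 6}):
g(0) = mex{} = 0
g(1) = mex{0} = 1
g(2) = mex{0,1} = 2
g(3) = mex{1,2} = 0
g(4) = mex{0,2} = 1
g(5) = mex{0,1} = 2
g(6) = mex{0,1,2} = 3
g(7) = mex{0,1,2,3} = 4
So g(7) = 4.
By the Sprague-Grundy theorem, the Grundy value of a sum of independent games is the XOR of the component values.
Combined value = 0 ⊕ 4 = 4.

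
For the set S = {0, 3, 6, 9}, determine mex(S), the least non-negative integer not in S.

0 is in the set but 1 is not, so the mex is 1.

1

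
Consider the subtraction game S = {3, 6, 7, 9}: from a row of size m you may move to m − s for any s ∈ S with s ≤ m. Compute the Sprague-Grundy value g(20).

2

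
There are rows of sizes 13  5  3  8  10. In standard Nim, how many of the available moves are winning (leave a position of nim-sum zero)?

3

Nim-sum: 13 ^ 5 ^ 3 ^ 8 ^ 10 = 9.
The overall nim-sum is X = 9. A row of size p has a winning move iff p XOR X < p (reduce it to p XOR X).
  13: 13 XOR 9 = 4 < 13 — winning move (to 4).
  5: 5 XOR 9 = 12 ≥ 5 — no move.
  3: 3 XOR 9 = 10 ≥ 3 — no move.
  8: 8 XOR 9 = 1 < 8 — winning move (to 1).
  10: 10 XOR 9 = 3 < 10 — winning move (to 3).
That gives 3 winning moves.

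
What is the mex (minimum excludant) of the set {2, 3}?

0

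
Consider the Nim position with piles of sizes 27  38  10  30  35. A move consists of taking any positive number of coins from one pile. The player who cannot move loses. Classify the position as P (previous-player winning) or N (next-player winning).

Nim-sum: 27 ^ 38 ^ 10 ^ 30 ^ 35 = 10.
The nim-sum is 10 ≠ 0, so this is an N-position: the player to move can win.

N-position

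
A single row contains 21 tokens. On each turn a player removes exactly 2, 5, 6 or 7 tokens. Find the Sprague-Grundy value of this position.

2

Grundy values for subtraction set {2, 5, 6, 7}:
k:     0  1  2  3  4  5  6  7  8  9 10 11 12 13 14 15 16 17 18 19 20 21
g(k):  0  0  1  1  0  2  1  3  2  2  3  3  0  0  1  1  0  2  1  3  2  2
So g(21) = 2.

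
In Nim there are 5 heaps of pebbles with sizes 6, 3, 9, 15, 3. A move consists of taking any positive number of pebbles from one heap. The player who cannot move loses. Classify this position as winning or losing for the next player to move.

Nim-sum: 6 ⊕ 3 ⊕ 9 ⊕ 15 ⊕ 3 = 0.
The nim-sum is 0, so this is a P-position: the player to move is in a losing position under optimal play.

Losing position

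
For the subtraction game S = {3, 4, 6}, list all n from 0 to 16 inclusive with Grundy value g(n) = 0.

0, 1, 2, 9, 10, 11

Compute g(0), g(1), … for moves {3, 4, 6}:
k:     0  1  2  3  4  5  6  7  8  9 10 11 12 13 14 15 16
g(k):  0  0  0  1  1  1  2  2  2  0  0  0  1  1  1  2  2
The P-positions (g = 0) in 0..16 are 0, 1, 2, 9, 10, 11.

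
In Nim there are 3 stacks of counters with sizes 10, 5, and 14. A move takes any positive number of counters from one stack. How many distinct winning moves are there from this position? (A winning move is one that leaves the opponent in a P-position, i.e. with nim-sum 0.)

Compute the nim-sum pairwise:
10 ^ 5 = 15
15 ^ 14 = 1
The overall nim-sum is X = 1. A stack of size p has a winning move iff p XOR X < p (reduce it to p XOR X).
  10: 10 XOR 1 = 11 ≥ 10 — no move.
  5: 5 XOR 1 = 4 < 5 — winning move (to 4).
  14: 14 XOR 1 = 15 ≥ 14 — no move.
That gives 1 winning move.

1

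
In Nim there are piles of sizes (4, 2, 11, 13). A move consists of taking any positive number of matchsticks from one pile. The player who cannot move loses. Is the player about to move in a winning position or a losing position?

Losing position

Nim-sum: 4 ⊕ 2 ⊕ 11 ⊕ 13 = 0.
The nim-sum is 0, so this is a P-position: the player to move is in a losing position under optimal play.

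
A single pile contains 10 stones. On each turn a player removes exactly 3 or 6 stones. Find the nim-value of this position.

0

Compute g(0), g(1), … for moves {3, 6}:
g(0) = mex{} = 0
g(1) = mex{} = 0
g(2) = mex{} = 0
g(3) = mex{0} = 1
g(4) = mex{0} = 1
g(5) = mex{0} = 1
g(6) = mex{0,1} = 2
g(7) = mex{0,1} = 2
g(8) = mex{0,1} = 2
g(9) = mex{1,2} = 0
g(10) = mex{1,2} = 0
So g(10) = 0.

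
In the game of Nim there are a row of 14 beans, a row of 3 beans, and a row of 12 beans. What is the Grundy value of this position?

Nim-sum: 14 XOR 3 XOR 12 = 1.

1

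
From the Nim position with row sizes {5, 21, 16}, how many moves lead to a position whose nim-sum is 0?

0

Nim-sum: 5 XOR 21 XOR 16 = 0.
The nim-sum is already 0, so every move leaves a nonzero nim-sum — there are no winning moves.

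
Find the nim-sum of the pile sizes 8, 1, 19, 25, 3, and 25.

Compute the nim-sum pairwise:
8 ^ 1 = 9
9 ^ 19 = 26
26 ^ 25 = 3
3 ^ 3 = 0
0 ^ 25 = 25

25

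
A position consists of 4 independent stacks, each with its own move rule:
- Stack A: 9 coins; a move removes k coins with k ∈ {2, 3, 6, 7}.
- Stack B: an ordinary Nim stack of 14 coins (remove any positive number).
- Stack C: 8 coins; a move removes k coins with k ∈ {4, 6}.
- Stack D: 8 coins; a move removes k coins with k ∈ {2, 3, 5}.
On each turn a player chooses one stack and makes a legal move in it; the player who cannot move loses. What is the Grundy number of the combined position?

For stack A, compute g(0), g(1), … with moves {2, 3, 6, 7}:
k:     0  1  2  3  4  5  6  7  8  9
g(k):  0  0  1  1  2  0  3  1  2  0
So g(9) = 0.
Stack B is a plain Nim stack of size 14, so its Grundy value is 14.
Grundy values for stack C (subtraction set {4, 6}):
g(0) = mex{} = 0
g(1) = mex{} = 0
g(2) = mex{} = 0
g(3) = mex{} = 0
g(4) = mex{0} = 1
g(5) = mex{0} = 1
g(6) = mex{0} = 1
g(7) = mex{0} = 1
g(8) = mex{0,1} = 2
So g(8) = 2.
Grundy values for stack D (subtraction set {2, 3, 5}):
k:     0  1  2  3  4  5  6  7  8
g(k):  0  0  1  1  2  2  3  0  0
So g(8) = 0.
By the Sprague-Grundy theorem, the Grundy value of a sum of independent games is the XOR of the component values.
Combined value = 0 ⊕ 14 ⊕ 2 ⊕ 0 = 12.

12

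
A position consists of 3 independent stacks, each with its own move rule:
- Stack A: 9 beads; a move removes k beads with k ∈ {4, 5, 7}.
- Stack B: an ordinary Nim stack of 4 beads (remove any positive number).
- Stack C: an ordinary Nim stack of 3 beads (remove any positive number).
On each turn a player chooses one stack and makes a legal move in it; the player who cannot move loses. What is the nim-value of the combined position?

5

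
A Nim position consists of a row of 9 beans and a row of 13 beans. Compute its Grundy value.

4

Bitwise XOR of the heap sizes:
  1001  (9)
  1101  (13)
  ----
  0100  (4)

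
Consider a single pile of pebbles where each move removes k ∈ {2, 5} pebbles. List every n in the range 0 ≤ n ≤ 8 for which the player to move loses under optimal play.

0, 1, 4, 7, 8

Build the Grundy sequence with g(k) = mex{g(k−s) : s ∈ {2, 5}, s ≤ k}:
g(0) = mex{} = 0
g(1) = mex{} = 0
g(2) = mex{0} = 1
g(3) = mex{0} = 1
g(4) = mex{1} = 0
g(5) = mex{0,1} = 2
g(6) = mex{0} = 1
g(7) = mex{1,2} = 0
g(8) = mex{1} = 0
The P-positions (g = 0) in 0..8 are 0, 1, 4, 7, 8.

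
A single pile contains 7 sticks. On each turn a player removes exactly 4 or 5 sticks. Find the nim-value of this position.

Grundy values for subtraction set {4, 5}:
k:     0  1  2  3  4  5  6  7
g(k):  0  0  0  0  1  1  1  1
So g(7) = 1.

1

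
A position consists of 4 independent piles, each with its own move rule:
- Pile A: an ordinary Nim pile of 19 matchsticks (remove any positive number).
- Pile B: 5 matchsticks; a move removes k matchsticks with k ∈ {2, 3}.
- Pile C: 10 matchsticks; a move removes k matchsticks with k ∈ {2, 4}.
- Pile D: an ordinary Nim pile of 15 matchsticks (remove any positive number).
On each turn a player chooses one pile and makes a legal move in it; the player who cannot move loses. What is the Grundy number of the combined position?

Pile A is a plain Nim pile of size 19, so its Grundy value is 19.
Grundy values for pile B (subtraction set {2, 3}):
g(0) = mex{} = 0
g(1) = mex{} = 0
g(2) = mex{0} = 1
g(3) = mex{0} = 1
g(4) = mex{0,1} = 2
g(5) = mex{1} = 0
So g(5) = 0.
Build the Grundy sequence for pile C with g(k) = mex{g(k−s) : s ∈ {2, 4}, s ≤ k}:
k:     0  1  2  3  4  5  6  7  8  9 10
g(k):  0  0  1  1  2  2  0  0  1  1  2
So g(10) = 2.
Pile D is a plain Nim pile of size 15, so its Grundy value is 15.
By the Sprague-Grundy theorem, the Grundy value of a sum of independent games is the XOR of the component values.
Combined value = 19 XOR 0 XOR 2 XOR 15 = 30.

30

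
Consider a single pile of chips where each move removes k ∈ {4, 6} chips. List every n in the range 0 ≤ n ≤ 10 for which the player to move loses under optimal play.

Grundy values for subtraction set {4, 6}:
k:     0  1  2  3  4  5  6  7  8  9 10
g(k):  0  0  0  0  1  1  1  1  2  2  0
The P-positions (g = 0) in 0..10 are 0, 1, 2, 3, 10.

0, 1, 2, 3, 10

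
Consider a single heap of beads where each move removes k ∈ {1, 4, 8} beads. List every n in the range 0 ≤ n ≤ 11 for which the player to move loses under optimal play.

0, 2, 5, 7

Compute g(0), g(1), … for moves {1, 4, 8}:
g(0) = mex{} = 0
g(1) = mex{0} = 1
g(2) = mex{1} = 0
g(3) = mex{0} = 1
g(4) = mex{0,1} = 2
g(5) = mex{1,2} = 0
g(6) = mex{0} = 1
g(7) = mex{1} = 0
g(8) = mex{0,2} = 1
g(9) = mex{0,1} = 2
g(10) = mex{0,1,2} = 3
g(11) = mex{0,1,3} = 2
The P-positions (g = 0) in 0..11 are 0, 2, 5, 7.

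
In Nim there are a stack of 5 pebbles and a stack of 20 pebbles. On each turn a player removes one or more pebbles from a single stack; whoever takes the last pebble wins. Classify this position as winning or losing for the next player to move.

Nim-sum: 5 XOR 20 = 17.
The nim-sum is 17 ≠ 0, so this is an N-position: the player to move can win.

Winning position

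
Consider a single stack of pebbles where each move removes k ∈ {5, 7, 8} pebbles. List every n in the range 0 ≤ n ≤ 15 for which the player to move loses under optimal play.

Compute g(0), g(1), … for moves {5, 7, 8}:
k:     0  1  2  3  4  5  6  7  8  9 10 11 12 13 14 15
g(k):  0  0  0  0  0  1  1  1  1  1  2  2  2  0  0  0
The P-positions (g = 0) in 0..15 are 0, 1, 2, 3, 4, 13, 14, 15.

0, 1, 2, 3, 4, 13, 14, 15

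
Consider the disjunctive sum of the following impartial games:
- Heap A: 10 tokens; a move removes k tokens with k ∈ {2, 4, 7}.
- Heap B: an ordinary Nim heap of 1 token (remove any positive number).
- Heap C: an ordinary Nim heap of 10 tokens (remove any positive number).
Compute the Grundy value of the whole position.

9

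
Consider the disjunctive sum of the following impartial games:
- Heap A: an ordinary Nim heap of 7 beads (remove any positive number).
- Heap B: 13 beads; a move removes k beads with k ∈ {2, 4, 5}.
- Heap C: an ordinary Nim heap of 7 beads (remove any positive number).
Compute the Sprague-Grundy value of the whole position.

3

Heap A is a plain Nim heap of size 7, so its Grundy value is 7.
Build the Grundy sequence for heap B with g(k) = mex{g(k−s) : s ∈ {2, 4, 5}, s ≤ k}:
g(0) = mex{} = 0
g(1) = mex{} = 0
g(2) = mex{0} = 1
g(3) = mex{0} = 1
g(4) = mex{0,1} = 2
g(5) = mex{0,1} = 2
g(6) = mex{0,1,2} = 3
g(7) = mex{1,2} = 0
g(8) = mex{1,2,3} = 0
g(9) = mex{0,2} = 1
g(10) = mex{0,2,3} = 1
g(11) = mex{0,1,3} = 2
g(12) = mex{0,1} = 2
g(13) = mex{0,1,2} = 3
So g(13) = 3.
Heap C is a plain Nim heap of size 7, so its Grundy value is 7.
The value of a disjunctive sum is the nim-sum of the parts.
Combined value = 7 XOR 3 XOR 7 = 3.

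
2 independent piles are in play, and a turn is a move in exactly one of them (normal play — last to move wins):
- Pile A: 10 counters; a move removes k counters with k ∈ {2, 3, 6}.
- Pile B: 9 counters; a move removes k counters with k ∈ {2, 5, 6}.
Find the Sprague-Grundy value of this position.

Grundy values for pile A (subtraction set {2, 3, 6}):
g(0) = mex{} = 0
g(1) = mex{} = 0
g(2) = mex{0} = 1
g(3) = mex{0} = 1
g(4) = mex{0,1} = 2
g(5) = mex{1} = 0
g(6) = mex{0,1,2} = 3
g(7) = mex{0,2} = 1
g(8) = mex{0,1,3} = 2
g(9) = mex{1,3} = 0
g(10) = mex{1,2} = 0
So g(10) = 0.
Build the Grundy sequence for pile B with g(k) = mex{g(k−s) : s ∈ {2, 5, 6}, s ≤ k}:
k:     0  1  2  3  4  5  6  7  8  9
g(k):  0  0  1  1  0  2  1  3  0  2
So g(9) = 2.
By the Sprague-Grundy theorem, the Grundy value of a sum of independent games is the XOR of the component values.
Combined value = 0 ⊕ 2 = 2.

2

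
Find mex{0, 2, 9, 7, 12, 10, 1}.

3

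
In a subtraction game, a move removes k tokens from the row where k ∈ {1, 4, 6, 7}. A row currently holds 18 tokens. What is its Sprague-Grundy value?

Grundy values for subtraction set {1, 4, 6, 7}:
k:     0  1  2  3  4  5  6  7  8  9 10 11 12 13 14 15 16 17 18
g(k):  0  1  0  1  2  0  1  2  3  2  0  1  2  0  1  0  1  2  0
So g(18) = 0.

0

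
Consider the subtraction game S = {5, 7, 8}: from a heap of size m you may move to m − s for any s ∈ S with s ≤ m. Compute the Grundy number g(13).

0

Grundy values for subtraction set {5, 7, 8}:
g(0) = mex{} = 0
g(1) = mex{} = 0
g(2) = mex{} = 0
g(3) = mex{} = 0
g(4) = mex{} = 0
g(5) = mex{0} = 1
g(6) = mex{0} = 1
g(7) = mex{0} = 1
g(8) = mex{0} = 1
g(9) = mex{0} = 1
g(10) = mex{0,1} = 2
g(11) = mex{0,1} = 2
g(12) = mex{0,1} = 2
g(13) = mex{1} = 0
So g(13) = 0.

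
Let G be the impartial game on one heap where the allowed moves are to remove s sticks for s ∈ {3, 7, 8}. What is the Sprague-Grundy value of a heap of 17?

0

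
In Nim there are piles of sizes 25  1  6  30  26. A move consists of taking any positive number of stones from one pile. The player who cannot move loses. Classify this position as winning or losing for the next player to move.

Compute the nim-sum pairwise:
25 ⊕ 1 = 24
24 ⊕ 6 = 30
30 ⊕ 30 = 0
0 ⊕ 26 = 26
The nim-sum is 26 ≠ 0, so this is an N-position: the player to move can win.

Winning position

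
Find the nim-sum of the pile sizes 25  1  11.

19

Bitwise XOR of the heap sizes:
  11001  (25)
  00001  (1)
  01011  (11)
  -----
  10011  (19)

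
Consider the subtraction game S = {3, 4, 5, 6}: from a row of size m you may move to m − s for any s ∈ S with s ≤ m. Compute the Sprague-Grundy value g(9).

0

Build the Grundy sequence with g(k) = mex{g(k−s) : s ∈ {3, 4, 5, 6}, s ≤ k}:
g(0) = mex{} = 0
g(1) = mex{} = 0
g(2) = mex{} = 0
g(3) = mex{0} = 1
g(4) = mex{0} = 1
g(5) = mex{0} = 1
g(6) = mex{0,1} = 2
g(7) = mex{0,1} = 2
g(8) = mex{0,1} = 2
g(9) = mex{1,2} = 0
So g(9) = 0.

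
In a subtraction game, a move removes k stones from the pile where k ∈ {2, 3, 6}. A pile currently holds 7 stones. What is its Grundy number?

1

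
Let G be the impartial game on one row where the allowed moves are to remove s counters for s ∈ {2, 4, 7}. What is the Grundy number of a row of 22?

2

Grundy values for subtraction set {2, 4, 7}:
k:     0  1  2  3  4  5  6  7  8  9 10 11 12 13 14 15 16 17 18 19 20 21 22
g(k):  0  0  1  1  2  2  0  3  1  0  2  1  0  2  1  0  2  1  0  2  1  0  2
So g(22) = 2.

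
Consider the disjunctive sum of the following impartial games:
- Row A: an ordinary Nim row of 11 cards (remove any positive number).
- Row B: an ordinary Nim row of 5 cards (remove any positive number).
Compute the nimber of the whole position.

Row A is a plain Nim row of size 11, so its Grundy value is 11.
Row B is a plain Nim row of size 5, so its Grundy value is 5.
By the Sprague-Grundy theorem, the Grundy value of a sum of independent games is the XOR of the component values.
Combined value = 11 ⊕ 5 = 14.

14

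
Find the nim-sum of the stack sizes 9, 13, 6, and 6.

4

Compute the nim-sum pairwise:
9 ^ 13 = 4
4 ^ 6 = 2
2 ^ 6 = 4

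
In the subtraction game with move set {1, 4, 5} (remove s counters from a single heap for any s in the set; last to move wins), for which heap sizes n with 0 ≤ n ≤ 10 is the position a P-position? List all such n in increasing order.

Grundy values for subtraction set {1, 4, 5}:
k:     0  1  2  3  4  5  6  7  8  9 10
g(k):  0  1  0  1  2  3  2  3  0  1  0
The P-positions (g = 0) in 0..10 are 0, 2, 8, 10.

0, 2, 8, 10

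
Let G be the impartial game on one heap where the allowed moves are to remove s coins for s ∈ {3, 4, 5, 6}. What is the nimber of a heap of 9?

0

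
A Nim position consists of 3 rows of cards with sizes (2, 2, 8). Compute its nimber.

8

Compute the nim-sum pairwise:
2 XOR 2 = 0
0 XOR 8 = 8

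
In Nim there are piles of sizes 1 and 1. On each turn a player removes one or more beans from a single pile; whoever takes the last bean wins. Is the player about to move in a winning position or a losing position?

Compute the nim-sum pairwise:
1 XOR 1 = 0
The nim-sum is 0, so this is a P-position: the player to move is in a losing position under optimal play.

Losing position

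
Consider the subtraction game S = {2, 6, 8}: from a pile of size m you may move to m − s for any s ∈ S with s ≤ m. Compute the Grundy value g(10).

Build the Grundy sequence with g(k) = mex{g(k−s) : s ∈ {2, 6, 8}, s ≤ k}:
k:     0  1  2  3  4  5  6  7  8  9 10
g(k):  0  0  1  1  0  0  1  1  2  2  3
So g(10) = 3.

3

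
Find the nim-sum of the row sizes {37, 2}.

39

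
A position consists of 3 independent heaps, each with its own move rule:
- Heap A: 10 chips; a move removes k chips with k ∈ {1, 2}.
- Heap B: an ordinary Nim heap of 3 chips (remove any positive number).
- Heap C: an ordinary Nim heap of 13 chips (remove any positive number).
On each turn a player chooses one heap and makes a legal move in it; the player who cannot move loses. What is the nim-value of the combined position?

15

For heap A, compute g(0), g(1), … with moves {1, 2}:
g(0) = mex{} = 0
g(1) = mex{0} = 1
g(2) = mex{0,1} = 2
g(3) = mex{1,2} = 0
g(4) = mex{0,2} = 1
g(5) = mex{0,1} = 2
g(6) = mex{1,2} = 0
g(7) = mex{0,2} = 1
g(8) = mex{0,1} = 2
g(9) = mex{1,2} = 0
g(10) = mex{0,2} = 1
So g(10) = 1.
Heap B is a plain Nim heap of size 3, so its Grundy value is 3.
Heap C is a plain Nim heap of size 13, so its Grundy value is 13.
By the Sprague-Grundy theorem, the Grundy value of a sum of independent games is the XOR of the component values.
Combined value = 1 ⊕ 3 ⊕ 13 = 15.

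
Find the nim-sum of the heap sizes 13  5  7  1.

Nim-sum: 13 ^ 5 ^ 7 ^ 1 = 14.

14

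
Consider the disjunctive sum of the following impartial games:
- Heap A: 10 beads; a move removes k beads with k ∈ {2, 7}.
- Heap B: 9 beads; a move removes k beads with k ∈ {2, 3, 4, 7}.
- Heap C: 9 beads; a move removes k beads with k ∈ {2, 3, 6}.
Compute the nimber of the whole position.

4

For heap A, compute g(0), g(1), … with moves {2, 7}:
k:     0  1  2  3  4  5  6  7  8  9 10
g(k):  0  0  1  1  0  0  1  1  2  0  0
So g(10) = 0.
Grundy values for heap B (subtraction set {2, 3, 4, 7}):
g(0) = mex{} = 0
g(1) = mex{} = 0
g(2) = mex{0} = 1
g(3) = mex{0} = 1
g(4) = mex{0,1} = 2
g(5) = mex{0,1} = 2
g(6) = mex{1,2} = 0
g(7) = mex{0,1,2} = 3
g(8) = mex{0,2} = 1
g(9) = mex{0,1,2,3} = 4
So g(9) = 4.
Build the Grundy sequence for heap C with g(k) = mex{g(k−s) : s ∈ {2, 3, 6}, s ≤ k}:
k:     0  1  2  3  4  5  6  7  8  9
g(k):  0  0  1  1  2  0  3  1  2  0
So g(9) = 0.
By the Sprague-Grundy theorem, the Grundy value of a sum of independent games is the XOR of the component values.
Combined value = 0 ⊕ 4 ⊕ 0 = 4.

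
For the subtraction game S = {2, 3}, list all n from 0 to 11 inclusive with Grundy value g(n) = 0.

0, 1, 5, 6, 10, 11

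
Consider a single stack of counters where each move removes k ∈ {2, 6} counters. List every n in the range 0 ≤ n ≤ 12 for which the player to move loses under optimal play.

0, 1, 4, 5, 8, 9, 12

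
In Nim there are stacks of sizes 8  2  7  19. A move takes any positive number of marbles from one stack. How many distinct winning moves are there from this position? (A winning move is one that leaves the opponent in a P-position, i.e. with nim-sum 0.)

Compute the nim-sum pairwise:
8 ^ 2 = 10
10 ^ 7 = 13
13 ^ 19 = 30
The overall nim-sum is X = 30. A stack of size p has a winning move iff p XOR X < p (reduce it to p XOR X).
  8: 8 XOR 30 = 22 ≥ 8 — no move.
  2: 2 XOR 30 = 28 ≥ 2 — no move.
  7: 7 XOR 30 = 25 ≥ 7 — no move.
  19: 19 XOR 30 = 13 < 19 — winning move (to 13).
That gives 1 winning move.

1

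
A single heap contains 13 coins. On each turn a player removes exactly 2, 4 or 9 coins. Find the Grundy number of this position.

0

Grundy values for subtraction set {2, 4, 9}:
k:     0  1  2  3  4  5  6  7  8  9 10 11 12 13
g(k):  0  0  1  1  2  2  0  0  1  1  2  2  0  0
So g(13) = 0.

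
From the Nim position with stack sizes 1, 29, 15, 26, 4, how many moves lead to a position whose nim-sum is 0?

Compute the nim-sum pairwise:
1 ^ 29 = 28
28 ^ 15 = 19
19 ^ 26 = 9
9 ^ 4 = 13
The overall nim-sum is X = 13. A stack of size p has a winning move iff p XOR X < p (reduce it to p XOR X).
  1: 1 XOR 13 = 12 ≥ 1 — no move.
  29: 29 XOR 13 = 16 < 29 — winning move (to 16).
  15: 15 XOR 13 = 2 < 15 — winning move (to 2).
  26: 26 XOR 13 = 23 < 26 — winning move (to 23).
  4: 4 XOR 13 = 9 ≥ 4 — no move.
That gives 3 winning moves.

3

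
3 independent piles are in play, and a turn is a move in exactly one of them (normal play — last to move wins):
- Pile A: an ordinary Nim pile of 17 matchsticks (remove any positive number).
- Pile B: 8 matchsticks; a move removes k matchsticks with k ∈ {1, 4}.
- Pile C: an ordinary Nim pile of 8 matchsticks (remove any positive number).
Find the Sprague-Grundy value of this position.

Pile A is a plain Nim pile of size 17, so its Grundy value is 17.
For pile B, compute g(0), g(1), … with moves {1, 4}:
k:     0  1  2  3  4  5  6  7  8
g(k):  0  1  0  1  2  0  1  0  1
So g(8) = 1.
Pile C is a plain Nim pile of size 8, so its Grundy value is 8.
The value of a disjunctive sum is the nim-sum of the parts.
Combined value = 17 XOR 1 XOR 8 = 24.

24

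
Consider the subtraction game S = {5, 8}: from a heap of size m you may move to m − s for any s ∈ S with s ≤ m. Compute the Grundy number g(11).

2

Build the Grundy sequence with g(k) = mex{g(k−s) : s ∈ {5, 8}, s ≤ k}:
k:     0  1  2  3  4  5  6  7  8  9 10 11
g(k):  0  0  0  0  0  1  1  1  1  1  2  2
So g(11) = 2.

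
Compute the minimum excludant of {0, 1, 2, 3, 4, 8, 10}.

5

The values 0, 1, 2, 3, 4 are all present; 5 is the first non-negative integer missing from the set.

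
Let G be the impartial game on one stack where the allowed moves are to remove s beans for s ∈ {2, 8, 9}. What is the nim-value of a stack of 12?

2

Compute g(0), g(1), … for moves {2, 8, 9}:
k:     0  1  2  3  4  5  6  7  8  9 10 11 12
g(k):  0  0  1  1  0  0  1  1  2  2  3  0  2
So g(12) = 2.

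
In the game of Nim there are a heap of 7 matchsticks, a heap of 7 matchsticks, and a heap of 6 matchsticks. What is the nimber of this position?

Compute the nim-sum pairwise:
7 ^ 7 = 0
0 ^ 6 = 6

6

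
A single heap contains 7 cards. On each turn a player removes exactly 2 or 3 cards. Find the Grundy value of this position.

1

Build the Grundy sequence with g(k) = mex{g(k−s) : s ∈ {2, 3}, s ≤ k}:
g(0) = mex{} = 0
g(1) = mex{} = 0
g(2) = mex{0} = 1
g(3) = mex{0} = 1
g(4) = mex{0,1} = 2
g(5) = mex{1} = 0
g(6) = mex{1,2} = 0
g(7) = mex{0,2} = 1
So g(7) = 1.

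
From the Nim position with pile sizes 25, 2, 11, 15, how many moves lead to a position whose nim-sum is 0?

Nim-sum: 25 ⊕ 2 ⊕ 11 ⊕ 15 = 31.
The overall nim-sum is X = 31. A pile of size p has a winning move iff p XOR X < p (reduce it to p XOR X).
  25: 25 XOR 31 = 6 < 25 — winning move (to 6).
  2: 2 XOR 31 = 29 ≥ 2 — no move.
  11: 11 XOR 31 = 20 ≥ 11 — no move.
  15: 15 XOR 31 = 16 ≥ 15 — no move.
That gives 1 winning move.

1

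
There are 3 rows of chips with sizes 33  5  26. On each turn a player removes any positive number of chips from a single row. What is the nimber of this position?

Compute the nim-sum pairwise:
33 ⊕ 5 = 36
36 ⊕ 26 = 62

62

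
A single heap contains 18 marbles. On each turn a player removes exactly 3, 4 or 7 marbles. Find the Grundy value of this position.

2

Grundy values for subtraction set {3, 4, 7}:
k:     0  1  2  3  4  5  6  7  8  9 10 11 12 13 14 15 16 17 18
g(k):  0  0  0  1  1  1  2  2  2  3  0  0  0  1  1  1  2  2  2
So g(18) = 2.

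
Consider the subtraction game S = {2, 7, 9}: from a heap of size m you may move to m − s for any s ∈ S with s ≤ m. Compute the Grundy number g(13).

Compute g(0), g(1), … for moves {2, 7, 9}:
k:     0  1  2  3  4  5  6  7  8  9 10 11 12 13
g(k):  0  0  1  1  0  0  1  1  2  2  3  3  2  2
So g(13) = 2.

2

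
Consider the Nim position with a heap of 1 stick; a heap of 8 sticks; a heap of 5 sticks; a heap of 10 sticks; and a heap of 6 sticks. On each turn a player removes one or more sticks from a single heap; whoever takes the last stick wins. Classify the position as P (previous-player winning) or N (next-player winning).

P-position

Write each in binary and XOR column by column:
  0001  (1)
  1000  (8)
  0101  (5)
  1010  (10)
  0110  (6)
  ----
  0000  (0)
The nim-sum is 0, so this is a P-position: the player to move is in a losing position under optimal play.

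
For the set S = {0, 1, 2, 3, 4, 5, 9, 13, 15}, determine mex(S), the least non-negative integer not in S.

The values 0, 1, 2, 3, 4, 5 are all present; 6 is the first non-negative integer missing from the set.

6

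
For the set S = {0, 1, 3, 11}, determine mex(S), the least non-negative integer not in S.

2

The values 0, 1 are all present; 2 is the first non-negative integer missing from the set.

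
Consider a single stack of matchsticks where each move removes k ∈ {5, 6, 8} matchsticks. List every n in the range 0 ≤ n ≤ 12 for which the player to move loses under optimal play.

Grundy values for subtraction set {5, 6, 8}:
g(0) = mex{} = 0
g(1) = mex{} = 0
g(2) = mex{} = 0
g(3) = mex{} = 0
g(4) = mex{} = 0
g(5) = mex{0} = 1
g(6) = mex{0} = 1
g(7) = mex{0} = 1
g(8) = mex{0} = 1
g(9) = mex{0} = 1
g(10) = mex{0,1} = 2
g(11) = mex{0,1} = 2
g(12) = mex{0,1} = 2
The P-positions (g = 0) in 0..12 are 0, 1, 2, 3, 4.

0, 1, 2, 3, 4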